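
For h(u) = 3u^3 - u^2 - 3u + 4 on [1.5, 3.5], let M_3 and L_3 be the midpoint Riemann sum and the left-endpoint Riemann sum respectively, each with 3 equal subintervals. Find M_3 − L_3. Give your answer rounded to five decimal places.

29.38889

M_3 ≈ 86.9907407.
L_3 ≈ 57.6018519.
M_3 − L_3 ≈ 29.38889.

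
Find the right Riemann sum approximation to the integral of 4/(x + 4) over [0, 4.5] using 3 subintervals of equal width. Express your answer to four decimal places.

Δx = (4.5 − 0)/3 = 1.5.
Right endpoints: 1.5, 3, 4.5.
f(1.5) = 8/11, f(3) = 4/7, f(4.5) = 8/17.
Sum = Δx · [f(1.5) + f(3) + f(4.5)].
Sum ≈ 2.6539.

2.6539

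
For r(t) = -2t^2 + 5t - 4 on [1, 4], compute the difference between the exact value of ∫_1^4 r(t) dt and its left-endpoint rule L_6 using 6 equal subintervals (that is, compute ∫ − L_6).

Exact integral: ∫_1^4 r(t) dt = -16.5.
L_6 = -13.
Error = -16.5 − (-13) = -3.5.

-3.5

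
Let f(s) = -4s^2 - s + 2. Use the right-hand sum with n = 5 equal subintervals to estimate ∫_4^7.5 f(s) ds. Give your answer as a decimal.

Δs = (7.5 − 4)/5 = 0.7.
Right endpoints: 4.7, 5.4, 6.1, 6.8, 7.5.
f(4.7) = -91.06, f(5.4) = -120.04, f(6.1) = -152.94, f(6.8) = -189.76, f(7.5) = -230.5.
Sum = Δs · [f(4.7) + f(5.4) + f(6.1) + f(6.8) + f(7.5)].
Sum = -549.01.

-549.01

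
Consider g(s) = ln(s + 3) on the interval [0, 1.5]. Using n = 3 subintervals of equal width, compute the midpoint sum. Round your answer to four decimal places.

Δs = (1.5 − 0)/3 = 0.5.
Midpoints: 0.25, 0.75, 1.25.
g(0.25) ≈ 1.1787, g(0.75) ≈ 1.3218, g(1.25) ≈ 1.4469.
Sum = Δs · [g(0.25) + g(0.75) + g(1.25)].
Sum ≈ 1.9737.

1.9737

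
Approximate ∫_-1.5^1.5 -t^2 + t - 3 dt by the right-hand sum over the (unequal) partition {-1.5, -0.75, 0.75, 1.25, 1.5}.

Subinterval widths: 0.75, 1.5, 0.5, 0.25.
Right endpoints: -0.75, 0.75, 1.25, 1.5.
f(-0.75) = -4.3125, f(0.75) = -2.8125, f(1.25) = -3.3125, f(1.5) = -3.75.
Sum = Σ Δt_i · f(t_i).
Sum = -10.046875.

-10.046875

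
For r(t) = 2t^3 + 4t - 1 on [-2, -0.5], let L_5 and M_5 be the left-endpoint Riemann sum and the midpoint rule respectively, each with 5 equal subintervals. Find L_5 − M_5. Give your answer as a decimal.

-3.515625

L_5 = -20.4.
M_5 = -16.884375.
L_5 − M_5 = -3.515625.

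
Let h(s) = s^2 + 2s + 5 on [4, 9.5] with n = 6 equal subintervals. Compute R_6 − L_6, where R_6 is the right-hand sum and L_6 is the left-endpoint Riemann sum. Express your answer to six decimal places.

R_6 ≈ 406.05150463.
L_6 ≈ 327.90567130.
R_6 − L_6 ≈ 78.145833.

78.145833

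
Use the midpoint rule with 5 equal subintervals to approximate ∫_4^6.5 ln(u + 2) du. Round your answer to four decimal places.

Δu = (6.5 − 4)/5 = 0.5.
Midpoints: 4.25, 4.75, 5.25, 5.75, 6.25.
f(4.25) ≈ 1.8326, f(4.75) ≈ 1.9095, f(5.25) ≈ 1.9810, f(5.75) ≈ 2.0477, f(6.25) ≈ 2.1102.
Sum = Δu · [f(4.25) + f(4.75) + f(5.25) + f(5.75) + f(6.25)].
Sum ≈ 4.9405.

4.9405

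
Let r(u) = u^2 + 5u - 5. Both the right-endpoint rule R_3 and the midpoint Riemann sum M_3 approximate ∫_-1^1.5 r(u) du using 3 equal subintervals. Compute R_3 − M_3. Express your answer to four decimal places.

R_3 ≈ -1.898148.
M_3 ≈ -8.061343.
R_3 − M_3 ≈ 6.1632.

6.1632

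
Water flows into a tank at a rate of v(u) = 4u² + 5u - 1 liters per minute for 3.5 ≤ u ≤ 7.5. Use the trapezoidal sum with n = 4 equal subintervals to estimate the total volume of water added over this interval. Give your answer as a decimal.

614

Δu = (7.5 − 3.5)/4 = 1.
v(3.5) = 65.5, v(4.5) = 102.5, v(5.5) = 147.5, v(6.5) = 200.5, v(7.5) = 261.5.
T_4 = (Δu/2)·[v(u_0) + 2v(u_1) + 2v(u_2) + 2v(u_3) + v(u_4)].
Sum = 614.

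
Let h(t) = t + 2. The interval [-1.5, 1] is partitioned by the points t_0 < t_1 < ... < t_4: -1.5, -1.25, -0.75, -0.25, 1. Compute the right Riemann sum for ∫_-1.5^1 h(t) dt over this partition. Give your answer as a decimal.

Subinterval widths: 0.25, 0.5, 0.5, 1.25.
Right endpoints: -1.25, -0.75, -0.25, 1.
h(-1.25) = 0.75, h(-0.75) = 1.25, h(-0.25) = 1.75, h(1) = 3.
Sum = Σ Δt_i · h(t_i).
Sum = 5.4375.

5.4375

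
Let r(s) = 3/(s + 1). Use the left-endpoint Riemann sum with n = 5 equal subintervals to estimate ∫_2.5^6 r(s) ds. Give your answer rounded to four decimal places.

Δs = (6 − 2.5)/5 = 0.7.
Left endpoints: 2.5, 3.2, 3.9, 4.6, 5.3.
r(2.5) = 6/7, r(3.2) = 5/7, r(3.9) = 30/49, r(4.6) = 15/28, r(5.3) = 10/21.
Sum = Δs · [r(2.5) + r(3.2) + r(3.9) + r(4.6) + r(5.3)].
Sum ≈ 2.2369.

2.2369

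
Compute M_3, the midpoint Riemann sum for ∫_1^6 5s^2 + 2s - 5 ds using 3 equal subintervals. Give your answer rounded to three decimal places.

Δs = (6 − 1)/3 = 5/3.
Midpoints: 11/6, 3.5, 31/6.
f(11/6) = 557/36, f(3.5) = 63.25, f(31/6) = 4997/36.
Sum = Δs · [f(11/6) + f(3.5) + f(31/6)].
Sum ≈ 362.546.

362.546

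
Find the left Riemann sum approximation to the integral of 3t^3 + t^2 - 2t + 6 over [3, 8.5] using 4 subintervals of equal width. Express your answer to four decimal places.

2864.3076

Δt = (8.5 − 3)/4 = 1.375.
Left endpoints: 3, 4.375, 5.75, 7.125.
f(3) = 90, f(4.375) = 137017/512, f(5.75) = 597.890625, f(7.125) = 577347/512.
Sum = Δt · [f(3) + f(4.375) + f(5.75) + f(7.125)].
Sum ≈ 2864.3076.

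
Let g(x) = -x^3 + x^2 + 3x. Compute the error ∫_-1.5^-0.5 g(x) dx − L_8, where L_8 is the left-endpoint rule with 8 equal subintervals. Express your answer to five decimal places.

Exact integral: ∫_-1.5^-0.5 g(x) dx ≈ -0.6666667.
L_8 = -0.515625.
Error ≈ -0.6666667 − (-0.515625) ≈ -0.15104.

-0.15104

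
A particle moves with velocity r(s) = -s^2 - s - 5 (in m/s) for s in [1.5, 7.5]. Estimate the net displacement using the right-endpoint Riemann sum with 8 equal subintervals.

-219.5625

Δs = (7.5 − 1.5)/8 = 0.75.
Right endpoints: 2.25, 3, 3.75, 4.5, 5.25, 6, 6.75, 7.5.
r(2.25) = -12.3125, r(3) = -17, r(3.75) = -22.8125, r(4.5) = -29.75, r(5.25) = -37.8125, r(6) = -47, r(6.75) = -57.3125, r(7.5) = -68.75.
Sum = Δs · [r(2.25) + r(3) + r(3.75) + ...].
Sum = -219.5625.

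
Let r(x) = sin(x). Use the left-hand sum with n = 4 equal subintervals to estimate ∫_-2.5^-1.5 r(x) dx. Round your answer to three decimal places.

-0.817

Δx = (-1.5 − (-2.5))/4 = 0.25.
Left endpoints: -2.5, -2.25, -2, -1.75.
r(-2.5) ≈ -0.598, r(-2.25) ≈ -0.778, r(-2) ≈ -0.909, r(-1.75) ≈ -0.984.
Sum = Δx · [r(-2.5) + r(-2.25) + r(-2) + r(-1.75)].
Sum ≈ -0.817.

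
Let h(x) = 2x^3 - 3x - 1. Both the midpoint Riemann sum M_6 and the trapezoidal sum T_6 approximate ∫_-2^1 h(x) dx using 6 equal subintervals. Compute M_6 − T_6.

M_6 = -5.8125.
T_6 = -6.375.
M_6 − T_6 = 0.5625.

0.5625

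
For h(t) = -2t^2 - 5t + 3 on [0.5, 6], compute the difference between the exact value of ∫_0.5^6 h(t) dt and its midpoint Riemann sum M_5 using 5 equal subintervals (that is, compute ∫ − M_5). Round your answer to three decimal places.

Exact integral: ∫_0.5^6 h(t) dt ≈ -216.79167.
M_5 = -215.6825.
Error ≈ -216.79167 − (-215.6825) ≈ -1.109.

-1.109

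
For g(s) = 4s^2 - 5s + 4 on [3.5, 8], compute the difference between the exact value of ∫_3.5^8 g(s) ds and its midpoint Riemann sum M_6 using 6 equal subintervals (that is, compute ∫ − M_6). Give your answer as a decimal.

Exact integral: ∫_3.5^8 g(s) ds = 514.125.
M_6 = 513.28125.
Error = 514.125 − 513.28125 = 0.84375.

0.84375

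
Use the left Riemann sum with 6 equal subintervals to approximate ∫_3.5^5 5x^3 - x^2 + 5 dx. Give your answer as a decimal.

Δx = (5 − 3.5)/6 = 0.25.
Left endpoints: 3.5, 3.75, 4, 4.25, 4.5, 4.75.
f(3.5) = 207.125, f(3.75) = 254.609375, f(4) = 309, f(4.25) = 370.765625, f(4.5) = 440.375, f(4.75) = 518.296875.
Sum = Δx · [f(3.5) + f(3.75) + f(4) + ...].
Sum = 525.04296875.

525.04296875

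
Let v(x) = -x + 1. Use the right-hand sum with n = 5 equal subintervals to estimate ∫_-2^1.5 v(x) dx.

3.15

Δx = (1.5 − (-2))/5 = 0.7.
Right endpoints: -1.3, -0.6, 0.1, 0.8, 1.5.
v(-1.3) = 2.3, v(-0.6) = 1.6, v(0.1) = 0.9, v(0.8) = 0.2, v(1.5) = -0.5.
Sum = Δx · [v(-1.3) + v(-0.6) + v(0.1) + v(0.8) + v(1.5)].
Sum = 3.15.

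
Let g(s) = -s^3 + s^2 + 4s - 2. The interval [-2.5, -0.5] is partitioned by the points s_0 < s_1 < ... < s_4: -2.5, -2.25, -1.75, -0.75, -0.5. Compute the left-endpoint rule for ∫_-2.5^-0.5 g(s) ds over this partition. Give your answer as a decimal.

Subinterval widths: 0.25, 0.5, 1, 0.25.
Left endpoints: -2.5, -2.25, -1.75, -0.75.
g(-2.5) = 9.875, g(-2.25) = 5.453125, g(-1.75) = -0.578125, g(-0.75) = -4.015625.
Sum = Σ Δs_i · g(s_i).
Sum = 3.61328125.

3.61328125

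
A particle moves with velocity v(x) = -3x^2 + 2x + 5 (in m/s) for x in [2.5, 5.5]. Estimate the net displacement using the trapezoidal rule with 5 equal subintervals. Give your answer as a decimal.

Δx = (5.5 − 2.5)/5 = 0.6.
v(2.5) = -8.75, v(3.1) = -17.63, v(3.7) = -28.67, v(4.3) = -41.87, v(4.9) = -57.23, v(5.5) = -74.75.
T_5 = (Δx/2)·[v(x_0) + 2v(x_1) + ... + 2v(x_{4}) + v(x_5)].
Sum = -112.29.

-112.29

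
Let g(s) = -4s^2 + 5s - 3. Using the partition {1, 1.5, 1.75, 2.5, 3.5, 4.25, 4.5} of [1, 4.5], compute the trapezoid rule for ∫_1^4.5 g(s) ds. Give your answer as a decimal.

-83.875

Subinterval widths: 0.5, 0.25, 0.75, 1, 0.75, 0.25.
g(1) = -2, g(1.5) = -4.5, g(1.75) = -6.5, g(2.5) = -15.5, g(3.5) = -34.5, g(4.25) = -54, g(4.5) = -61.5.
On each subinterval the trapezoid contributes (Δs_i/2)·[g(s_{i-1}) + g(s_i)].
Sum = -83.875.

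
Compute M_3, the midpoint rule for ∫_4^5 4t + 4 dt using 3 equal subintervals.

22

Δt = (5 − 4)/3 = 1/3.
Midpoints: 25/6, 4.5, 29/6.
f(25/6) = 62/3, f(4.5) = 22, f(29/6) = 70/3.
Sum = Δt · [f(25/6) + f(4.5) + f(29/6)].
Sum = 22.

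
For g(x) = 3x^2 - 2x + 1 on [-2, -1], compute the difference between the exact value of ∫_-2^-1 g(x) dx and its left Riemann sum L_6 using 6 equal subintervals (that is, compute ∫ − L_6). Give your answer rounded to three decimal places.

Exact integral: ∫_-2^-1 g(x) dx = 11.
L_6 ≈ 11.93056.
Error ≈ 11 − 11.93056 ≈ -0.931.

-0.931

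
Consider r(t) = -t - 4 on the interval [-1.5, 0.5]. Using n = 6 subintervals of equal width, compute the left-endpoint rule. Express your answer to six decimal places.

Δt = (0.5 − (-1.5))/6 = 1/3.
Left endpoints: -1.5, -7/6, -5/6, -0.5, -1/6, 1/6.
r(-1.5) = -2.5, r(-7/6) = -17/6, r(-5/6) = -19/6, r(-0.5) = -3.5, r(-1/6) = -23/6, r(1/6) = -25/6.
Sum = Δt · [r(-1.5) + r(-7/6) + r(-5/6) + ...].
Sum ≈ -6.666667.

-6.666667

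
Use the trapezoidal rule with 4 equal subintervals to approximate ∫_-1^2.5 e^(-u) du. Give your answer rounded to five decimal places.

Δu = (2.5 − (-1))/4 = 0.875.
f(-1) ≈ 2.71828, f(-0.125) ≈ 1.13315, f(0.75) ≈ 0.47237, f(1.625) ≈ 0.19691, f(2.5) ≈ 0.08208.
T_4 = (Δu/2)·[f(u_0) + 2f(u_1) + 2f(u_2) + 2f(u_3) + f(u_4)].
Sum ≈ 2.80228.

2.80228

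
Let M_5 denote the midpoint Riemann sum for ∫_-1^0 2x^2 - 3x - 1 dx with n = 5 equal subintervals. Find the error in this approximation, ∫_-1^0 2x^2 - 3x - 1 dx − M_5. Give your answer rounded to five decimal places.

Exact integral: ∫_-1^0 f(x) dx ≈ 1.1666667.
M_5 = 1.16.
Error ≈ 1.1666667 − 1.16 ≈ 0.00667.

0.00667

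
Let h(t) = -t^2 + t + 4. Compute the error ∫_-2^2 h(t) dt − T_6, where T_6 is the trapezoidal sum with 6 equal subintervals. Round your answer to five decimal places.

Exact integral: ∫_-2^2 h(t) dt ≈ 10.6666667.
T_6 ≈ 10.3703704.
Error ≈ 10.6666667 − 10.3703704 ≈ 0.29630.

0.29630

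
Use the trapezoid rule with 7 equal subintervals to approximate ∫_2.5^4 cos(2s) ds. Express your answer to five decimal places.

Δs = (4 − 2.5)/7 = 3/14.
f(2.5) ≈ 0.28366, f(19/7) ≈ 0.65651, f(41/14) ≈ 0.91061, f(22/7) ≈ 1.00000, f(47/14) ≈ 0.90851, f(25/7) ≈ 0.65269, f(53/14) ≈ 0.27881, f(4) ≈ -0.14550.
T_7 = (Δs/2)·[f(s_0) + 2f(s_1) + ... + 2f(s_{6}) + f(s_7)].
Sum ≈ 0.95919.

0.95919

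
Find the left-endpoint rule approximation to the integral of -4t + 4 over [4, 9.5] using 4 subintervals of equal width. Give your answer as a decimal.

-111.375

Δt = (9.5 − 4)/4 = 1.375.
Left endpoints: 4, 5.375, 6.75, 8.125.
f(4) = -12, f(5.375) = -17.5, f(6.75) = -23, f(8.125) = -28.5.
Sum = Δt · [f(4) + f(5.375) + f(6.75) + f(8.125)].
Sum = -111.375.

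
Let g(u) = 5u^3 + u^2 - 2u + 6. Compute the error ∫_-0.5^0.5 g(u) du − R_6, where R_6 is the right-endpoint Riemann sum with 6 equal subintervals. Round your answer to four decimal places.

Exact integral: ∫_-0.5^0.5 g(u) du ≈ 6.083333.
R_6 ≈ 6.025463.
Error ≈ 6.083333 − 6.025463 ≈ 0.0579.

0.0579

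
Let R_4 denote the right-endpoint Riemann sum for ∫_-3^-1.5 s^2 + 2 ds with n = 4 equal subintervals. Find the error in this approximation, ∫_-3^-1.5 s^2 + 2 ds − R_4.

1.23046875

Exact integral: ∫_-3^-1.5 f(s) ds = 10.875.
R_4 = 9.64453125.
Error = 10.875 − 9.64453125 = 1.23046875.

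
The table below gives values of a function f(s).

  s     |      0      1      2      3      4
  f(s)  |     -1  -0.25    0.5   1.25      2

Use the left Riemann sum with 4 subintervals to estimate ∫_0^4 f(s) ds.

0.5

Δs = 1.
Sum = 1·[(-1) + (-0.25) + 0.5 + 1.25] = 0.5.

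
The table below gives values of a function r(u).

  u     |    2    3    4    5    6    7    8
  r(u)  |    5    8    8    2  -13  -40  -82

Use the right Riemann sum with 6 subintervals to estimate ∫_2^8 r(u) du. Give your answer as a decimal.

Δu = 1.
Sum = 1·[8 + 8 + 2 + (-13) + (-40) + (-82)] = -117.

-117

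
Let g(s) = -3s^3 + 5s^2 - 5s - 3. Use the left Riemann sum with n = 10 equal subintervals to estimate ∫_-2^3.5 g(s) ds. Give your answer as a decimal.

Δs = (3.5 − (-2))/10 = 0.55.
Left endpoints: -2, -1.45, -0.9, -0.35, 0.2, 0.75, 1.3, 1.85, 2.4, 2.95.
g(-2) = 51, g(-1.45) = 23.908375, g(-0.9) = 7.737, g(-0.35) = -0.508875, g(0.2) = -3.824, g(0.75) = -5.203125, g(1.3) = -7.641, g(1.85) = -14.132375, g(2.4) = -27.672, g(2.95) = -51.254625.
Sum = Δs · [g(-2) + g(-1.45) + g(-0.9) + ...].
Sum = -15.17484375.

-15.17484375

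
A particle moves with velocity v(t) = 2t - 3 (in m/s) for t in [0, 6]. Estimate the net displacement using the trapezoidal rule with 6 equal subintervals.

18

Δt = (6 − 0)/6 = 1.
v(0) = -3, v(1) = -1, v(2) = 1, v(3) = 3, v(4) = 5, v(5) = 7, v(6) = 9.
T_6 = (Δt/2)·[v(t_0) + 2v(t_1) + ... + 2v(t_{5}) + v(t_6)].
Sum = 18.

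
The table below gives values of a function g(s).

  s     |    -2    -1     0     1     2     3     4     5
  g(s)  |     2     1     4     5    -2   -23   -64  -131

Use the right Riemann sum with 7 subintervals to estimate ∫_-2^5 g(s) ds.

-210

Δs = 1.
Sum = 1·[1 + 4 + 5 + (-2) + (-23) + (-64) + (-131)] = -210.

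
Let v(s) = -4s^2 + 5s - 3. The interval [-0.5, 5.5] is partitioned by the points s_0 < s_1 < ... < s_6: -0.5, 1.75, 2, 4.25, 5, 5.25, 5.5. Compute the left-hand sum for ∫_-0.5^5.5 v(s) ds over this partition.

-118.25

Subinterval widths: 2.25, 0.25, 2.25, 0.75, 0.25, 0.25.
Left endpoints: -0.5, 1.75, 2, 4.25, 5, 5.25.
v(-0.5) = -6.5, v(1.75) = -6.5, v(2) = -9, v(4.25) = -54, v(5) = -78, v(5.25) = -87.
Sum = Σ Δs_i · v(s_i).
Sum = -118.25.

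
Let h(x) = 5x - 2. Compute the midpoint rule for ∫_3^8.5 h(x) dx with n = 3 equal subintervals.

147.125

Δx = (8.5 − 3)/3 = 11/6.
Midpoints: 47/12, 5.75, 91/12.
h(47/12) = 211/12, h(5.75) = 26.75, h(91/12) = 431/12.
Sum = Δx · [h(47/12) + h(5.75) + h(91/12)].
Sum = 147.125.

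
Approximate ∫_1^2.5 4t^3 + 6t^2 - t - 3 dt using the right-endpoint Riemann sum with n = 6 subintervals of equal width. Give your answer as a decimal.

71.671875

Δt = (2.5 − 1)/6 = 0.25.
Right endpoints: 1.25, 1.5, 1.75, 2, 2.25, 2.5.
f(1.25) = 12.9375, f(1.5) = 22.5, f(1.75) = 35.0625, f(2) = 51, f(2.25) = 70.6875, f(2.5) = 94.5.
Sum = Δt · [f(1.25) + f(1.5) + f(1.75) + ...].
Sum = 71.671875.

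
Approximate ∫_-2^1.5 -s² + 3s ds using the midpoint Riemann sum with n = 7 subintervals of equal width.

-6.34375

Δs = (1.5 − (-2))/7 = 0.5.
Midpoints: -1.75, -1.25, -0.75, -0.25, 0.25, 0.75, 1.25.
f(-1.75) = -8.3125, f(-1.25) = -5.3125, f(-0.75) = -2.8125, f(-0.25) = -0.8125, f(0.25) = 0.6875, f(0.75) = 1.6875, f(1.25) = 2.1875.
Sum = Δs · [f(-1.75) + f(-1.25) + f(-0.75) + ...].
Sum = -6.34375.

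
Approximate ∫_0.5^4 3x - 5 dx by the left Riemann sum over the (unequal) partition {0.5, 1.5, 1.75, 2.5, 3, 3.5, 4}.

2.5625

Subinterval widths: 1, 0.25, 0.75, 0.5, 0.5, 0.5.
Left endpoints: 0.5, 1.5, 1.75, 2.5, 3, 3.5.
f(0.5) = -3.5, f(1.5) = -0.5, f(1.75) = 0.25, f(2.5) = 2.5, f(3) = 4, f(3.5) = 5.5.
Sum = Σ Δx_i · f(x_i).
Sum = 2.5625.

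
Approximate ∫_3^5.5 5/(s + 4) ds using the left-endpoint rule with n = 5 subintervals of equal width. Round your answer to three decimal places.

Δs = (5.5 − 3)/5 = 0.5.
Left endpoints: 3, 3.5, 4, 4.5, 5.
f(3) = 5/7, f(3.5) = 2/3, f(4) = 0.625, f(4.5) = 10/17, f(5) = 5/9.
Sum = Δs · [f(3) + f(3.5) + f(4) + f(4.5) + f(5)].
Sum ≈ 1.575.

1.575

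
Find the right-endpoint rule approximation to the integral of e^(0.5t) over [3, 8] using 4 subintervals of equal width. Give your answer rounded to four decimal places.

134.7975

Δt = (8 − 3)/4 = 1.25.
Right endpoints: 4.25, 5.5, 6.75, 8.
f(4.25) ≈ 8.3729, f(5.5) ≈ 15.6426, f(6.75) ≈ 29.2243, f(8) ≈ 54.5982.
Sum = Δt · [f(4.25) + f(5.5) + f(6.75) + f(8)].
Sum ≈ 134.7975.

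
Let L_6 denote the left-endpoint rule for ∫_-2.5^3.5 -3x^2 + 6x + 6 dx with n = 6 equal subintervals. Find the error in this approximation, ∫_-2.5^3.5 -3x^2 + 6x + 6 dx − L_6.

12

Exact integral: ∫_-2.5^3.5 f(x) dx = -4.5.
L_6 = -16.5.
Error = -4.5 − (-16.5) = 12.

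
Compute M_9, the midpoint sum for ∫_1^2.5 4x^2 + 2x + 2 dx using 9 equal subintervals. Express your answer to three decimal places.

27.736

Δx = (2.5 − 1)/9 = 1/6.
Midpoints: 13/12, 1.25, 17/12, 19/12, 1.75, 23/12, 25/12, 2.25, 29/12.
f(13/12) = 319/36, f(1.25) = 10.75, f(17/12) = 463/36, f(19/12) = 547/36, f(1.75) = 17.75, f(23/12) = 739/36, f(25/12) = 847/36, f(2.25) = 26.75, f(29/12) = 1087/36.
Sum = Δx · [f(13/12) + f(1.25) + f(17/12) + ...].
Sum ≈ 27.736.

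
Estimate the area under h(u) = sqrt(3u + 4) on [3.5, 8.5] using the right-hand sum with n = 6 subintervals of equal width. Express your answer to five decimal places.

Δu = (8.5 − 3.5)/6 = 5/6.
Right endpoints: 13/3, 31/6, 6, 41/6, 23/3, 8.5.
h(13/3) ≈ 4.12311, h(31/6) ≈ 4.41588, h(6) ≈ 4.69042, h(41/6) ≈ 4.94975, h(23/3) ≈ 5.19615, h(8.5) ≈ 5.43139.
Sum = Δu · [h(13/3) + h(31/6) + h(6) + ...].
Sum ≈ 24.00558.

24.00558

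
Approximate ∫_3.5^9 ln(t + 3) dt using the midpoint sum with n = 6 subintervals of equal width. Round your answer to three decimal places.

Δt = (9 − 3.5)/6 = 11/12.
Midpoints: 95/24, 4.875, 139/24, 161/24, 7.625, 205/24.
f(95/24) ≈ 1.940, f(4.875) ≈ 2.064, f(139/24) ≈ 2.174, f(161/24) ≈ 2.273, f(7.625) ≈ 2.363, f(205/24) ≈ 2.446.
Sum = Δt · [f(95/24) + f(4.875) + f(139/24) + ...].
Sum ≈ 12.155.

12.155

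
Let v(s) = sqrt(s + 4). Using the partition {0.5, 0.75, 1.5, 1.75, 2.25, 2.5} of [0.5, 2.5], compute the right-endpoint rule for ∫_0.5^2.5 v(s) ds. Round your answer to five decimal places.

4.79062

Subinterval widths: 0.25, 0.75, 0.25, 0.5, 0.25.
Right endpoints: 0.75, 1.5, 1.75, 2.25, 2.5.
v(0.75) ≈ 2.17945, v(1.5) ≈ 2.34521, v(1.75) ≈ 2.39792, v(2.25) ≈ 2.50000, v(2.5) ≈ 2.54951.
Sum = Σ Δs_i · v(s_i).
Sum ≈ 4.79062.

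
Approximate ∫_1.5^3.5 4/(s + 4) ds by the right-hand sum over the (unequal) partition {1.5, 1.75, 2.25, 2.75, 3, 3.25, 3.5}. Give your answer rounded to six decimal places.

Subinterval widths: 0.25, 0.5, 0.5, 0.25, 0.25, 0.25.
Right endpoints: 1.75, 2.25, 2.75, 3, 3.25, 3.5.
f(1.75) = 16/23, f(2.25) = 0.64, f(2.75) = 16/27, f(3) = 4/7, f(3.25) = 16/29, f(3.5) = 8/15.
Sum = Σ Δs_i · f(s_i).
Sum ≈ 1.204331.

1.204331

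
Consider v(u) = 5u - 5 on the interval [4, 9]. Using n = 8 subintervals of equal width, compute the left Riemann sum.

Δu = (9 − 4)/8 = 0.625.
Left endpoints: 4, 4.625, 5.25, 5.875, 6.5, 7.125, 7.75, 8.375.
v(4) = 15, v(4.625) = 18.125, v(5.25) = 21.25, v(5.875) = 24.375, v(6.5) = 27.5, v(7.125) = 30.625, v(7.75) = 33.75, v(8.375) = 36.875.
Sum = Δu · [v(4) + v(4.625) + v(5.25) + ...].
Sum = 129.6875.

129.6875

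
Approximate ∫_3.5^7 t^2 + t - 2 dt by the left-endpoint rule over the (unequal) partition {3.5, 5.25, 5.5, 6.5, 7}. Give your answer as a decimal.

88.890625

Subinterval widths: 1.75, 0.25, 1, 0.5.
Left endpoints: 3.5, 5.25, 5.5, 6.5.
f(3.5) = 13.75, f(5.25) = 30.8125, f(5.5) = 33.75, f(6.5) = 46.75.
Sum = Σ Δt_i · f(t_i).
Sum = 88.890625.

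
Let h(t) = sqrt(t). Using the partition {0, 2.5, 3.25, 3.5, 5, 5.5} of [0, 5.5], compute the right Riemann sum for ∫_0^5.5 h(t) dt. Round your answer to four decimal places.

10.2993

Subinterval widths: 2.5, 0.75, 0.25, 1.5, 0.5.
Right endpoints: 2.5, 3.25, 3.5, 5, 5.5.
h(2.5) ≈ 1.5811, h(3.25) ≈ 1.8028, h(3.5) ≈ 1.8708, h(5) ≈ 2.2361, h(5.5) ≈ 2.3452.
Sum = Σ Δt_i · h(t_i).
Sum ≈ 10.2993.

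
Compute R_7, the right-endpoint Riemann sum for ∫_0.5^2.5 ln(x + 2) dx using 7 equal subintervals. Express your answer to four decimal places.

2.5604

Δx = (2.5 − 0.5)/7 = 2/7.
Right endpoints: 11/14, 15/14, 19/14, 23/14, 27/14, 31/14, 2.5.
f(11/14) ≈ 1.0245, f(15/14) ≈ 1.1221, f(19/14) ≈ 1.2111, f(23/14) ≈ 1.2928, f(27/14) ≈ 1.3683, f(31/14) ≈ 1.4385, f(2.5) ≈ 1.5041.
Sum = Δx · [f(11/14) + f(15/14) + f(19/14) + ...].
Sum ≈ 2.5604.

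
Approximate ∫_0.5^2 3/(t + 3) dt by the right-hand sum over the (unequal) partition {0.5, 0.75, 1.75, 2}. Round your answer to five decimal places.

0.98158

Subinterval widths: 0.25, 1, 0.25.
Right endpoints: 0.75, 1.75, 2.
f(0.75) = 0.8, f(1.75) = 12/19, f(2) = 0.6.
Sum = Σ Δt_i · f(t_i).
Sum ≈ 0.98158.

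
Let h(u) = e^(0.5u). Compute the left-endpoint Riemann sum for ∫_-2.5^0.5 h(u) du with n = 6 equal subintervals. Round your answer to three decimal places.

1.756

Δu = (0.5 − (-2.5))/6 = 0.5.
Left endpoints: -2.5, -2, -1.5, -1, -0.5, 0.
h(-2.5) ≈ 0.287, h(-2) ≈ 0.368, h(-1.5) ≈ 0.472, h(-1) ≈ 0.607, h(-0.5) ≈ 0.779, h(0) ≈ 1.000.
Sum = Δu · [h(-2.5) + h(-2) + h(-1.5) + ...].
Sum ≈ 1.756.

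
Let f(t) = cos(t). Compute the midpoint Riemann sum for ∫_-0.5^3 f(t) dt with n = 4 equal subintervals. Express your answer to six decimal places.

Δt = (3 − (-0.5))/4 = 0.875.
Midpoints: -0.0625, 0.8125, 1.6875, 2.5625.
f(-0.0625) ≈ 0.998048, f(0.8125) ≈ 0.687686, f(1.6875) ≈ -0.116439, f(2.5625) ≈ -0.836960.
Sum = Δt · [f(-0.0625) + f(0.8125) + f(1.6875) + f(2.5625)].
Sum ≈ 0.640793.

0.640793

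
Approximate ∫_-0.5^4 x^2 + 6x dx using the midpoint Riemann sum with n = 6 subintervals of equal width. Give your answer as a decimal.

68.4140625

Δx = (4 − (-0.5))/6 = 0.75.
Midpoints: -0.125, 0.625, 1.375, 2.125, 2.875, 3.625.
f(-0.125) = -0.734375, f(0.625) = 4.140625, f(1.375) = 10.140625, f(2.125) = 17.265625, f(2.875) = 25.515625, f(3.625) = 34.890625.
Sum = Δx · [f(-0.125) + f(0.625) + f(1.375) + ...].
Sum = 68.4140625.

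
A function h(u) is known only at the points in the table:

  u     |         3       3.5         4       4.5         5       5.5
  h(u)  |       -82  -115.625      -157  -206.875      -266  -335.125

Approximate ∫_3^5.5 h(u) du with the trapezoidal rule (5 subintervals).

-477.03125

Δu = 0.5.
T_5 = (0.5/2)·[(-82) + 2·(-115.625) + 2·(-157) + 2·(-206.875) + 2·(-266) + (-335.125)] = -477.03125.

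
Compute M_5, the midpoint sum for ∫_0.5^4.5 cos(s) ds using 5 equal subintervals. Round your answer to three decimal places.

Δs = (4.5 − 0.5)/5 = 0.8.
Midpoints: 0.9, 1.7, 2.5, 3.3, 4.1.
f(0.9) ≈ 0.622, f(1.7) ≈ -0.129, f(2.5) ≈ -0.801, f(3.3) ≈ -0.987, f(4.1) ≈ -0.575.
Sum = Δs · [f(0.9) + f(1.7) + f(2.5) + f(3.3) + f(4.1)].
Sum ≈ -1.497.

-1.497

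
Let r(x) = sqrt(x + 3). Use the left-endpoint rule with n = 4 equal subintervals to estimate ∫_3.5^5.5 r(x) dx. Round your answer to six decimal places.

Δx = (5.5 − 3.5)/4 = 0.5.
Left endpoints: 3.5, 4, 4.5, 5.
r(3.5) ≈ 2.549510, r(4) ≈ 2.645751, r(4.5) ≈ 2.738613, r(5) ≈ 2.828427.
Sum = Δx · [r(3.5) + r(4) + r(4.5) + r(5)].
Sum ≈ 5.381150.

5.381150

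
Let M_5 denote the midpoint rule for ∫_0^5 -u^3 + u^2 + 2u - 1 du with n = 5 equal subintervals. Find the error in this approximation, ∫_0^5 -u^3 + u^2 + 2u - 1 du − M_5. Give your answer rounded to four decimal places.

Exact integral: ∫_0^5 f(u) du ≈ -94.583333.
M_5 = -91.875.
Error ≈ -94.583333 − (-91.875) ≈ -2.7083.

-2.7083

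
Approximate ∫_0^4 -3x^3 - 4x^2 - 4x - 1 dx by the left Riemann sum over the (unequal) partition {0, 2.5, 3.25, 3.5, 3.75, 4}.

Subinterval widths: 2.5, 0.75, 0.25, 0.25, 0.25.
Left endpoints: 0, 2.5, 3.25, 3.5, 3.75.
f(0) = -1, f(2.5) = -82.875, f(3.25) = -159.234375, f(3.5) = -192.625, f(3.75) = -230.453125.
Sum = Σ Δx_i · f(x_i).
Sum = -210.234375.

-210.234375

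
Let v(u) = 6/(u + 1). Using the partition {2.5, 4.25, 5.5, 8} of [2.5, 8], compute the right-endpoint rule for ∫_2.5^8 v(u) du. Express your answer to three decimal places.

4.821

Subinterval widths: 1.75, 1.25, 2.5.
Right endpoints: 4.25, 5.5, 8.
v(4.25) = 8/7, v(5.5) = 12/13, v(8) = 2/3.
Sum = Σ Δu_i · v(u_i).
Sum ≈ 4.821.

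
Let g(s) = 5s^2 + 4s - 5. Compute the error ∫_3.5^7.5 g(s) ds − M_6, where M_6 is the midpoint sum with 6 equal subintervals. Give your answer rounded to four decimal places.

Exact integral: ∫_3.5^7.5 g(s) ds ≈ 699.666667.
M_6 ≈ 698.925926.
Error ≈ 699.666667 − 698.925926 ≈ 0.7407.

0.7407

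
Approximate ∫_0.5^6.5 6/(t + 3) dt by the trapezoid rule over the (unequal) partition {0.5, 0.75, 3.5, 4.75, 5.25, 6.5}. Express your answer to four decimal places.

Subinterval widths: 0.25, 2.75, 1.25, 0.5, 1.25.
f(0.5) = 12/7, f(0.75) = 1.6, f(3.5) = 12/13, f(4.75) = 24/31, f(5.25) = 8/11, f(6.5) = 12/19.
On each subinterval the trapezoid contributes (Δt_i/2)·[f(t_{i-1}) + f(t_i)].
Sum ≈ 6.1690.

6.1690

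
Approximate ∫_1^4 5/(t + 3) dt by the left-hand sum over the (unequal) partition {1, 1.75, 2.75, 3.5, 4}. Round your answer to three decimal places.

3.027

Subinterval widths: 0.75, 1, 0.75, 0.5.
Left endpoints: 1, 1.75, 2.75, 3.5.
f(1) = 1.25, f(1.75) = 20/19, f(2.75) = 20/23, f(3.5) = 10/13.
Sum = Σ Δt_i · f(t_i).
Sum ≈ 3.027.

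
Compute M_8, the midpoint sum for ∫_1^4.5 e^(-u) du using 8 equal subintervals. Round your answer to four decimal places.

0.3539

Δu = (4.5 − 1)/8 = 0.4375.
Midpoints: 1.21875, 1.65625, 2.09375, 2.53125, 2.96875, 3.40625, 3.84375, 4.28125.
f(1.21875) ≈ 0.2956, f(1.65625) ≈ 0.1909, f(2.09375) ≈ 0.1232, f(2.53125) ≈ 0.0796, f(2.96875) ≈ 0.0514, f(3.40625) ≈ 0.0332, f(3.84375) ≈ 0.0214, f(4.28125) ≈ 0.0138.
Sum = Δu · [f(1.21875) + f(1.65625) + f(2.09375) + ...].
Sum ≈ 0.3539.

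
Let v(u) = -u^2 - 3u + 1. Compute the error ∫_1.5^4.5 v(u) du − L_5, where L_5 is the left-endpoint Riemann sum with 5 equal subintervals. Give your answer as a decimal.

-7.92

Exact integral: ∫_1.5^4.5 v(u) du = -53.25.
L_5 = -45.33.
Error = -53.25 − (-45.33) = -7.92.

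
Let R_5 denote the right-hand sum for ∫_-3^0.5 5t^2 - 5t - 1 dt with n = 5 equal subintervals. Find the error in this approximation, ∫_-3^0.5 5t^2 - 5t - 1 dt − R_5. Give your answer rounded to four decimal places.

20.0083

Exact integral: ∫_-3^0.5 f(t) dt ≈ 63.583333.
R_5 = 43.575.
Error ≈ 63.583333 − 43.575 ≈ 20.0083.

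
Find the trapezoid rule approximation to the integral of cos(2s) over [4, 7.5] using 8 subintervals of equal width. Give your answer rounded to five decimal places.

Δs = (7.5 − 4)/8 = 0.4375.
f(4) ≈ -0.14550, f(4.4375) ≈ -0.85264, f(4.875) ≈ -0.94758, f(5.3125) ≈ -0.36215, f(5.75) ≈ 0.48330, f(6.1875) ≈ 0.98174, f(6.625) ≈ 0.77529, f(7.0625) ≈ 0.01217, f(7.5) ≈ -0.75969.
T_8 = (Δs/2)·[f(s_0) + 2f(s_1) + ... + 2f(s_{7}) + f(s_8)].
Sum ≈ -0.15858.

-0.15858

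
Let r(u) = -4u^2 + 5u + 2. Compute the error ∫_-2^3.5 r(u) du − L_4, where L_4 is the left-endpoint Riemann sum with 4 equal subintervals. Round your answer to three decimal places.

Exact integral: ∫_-2^3.5 r(u) du ≈ -36.20833.
L_4 = -39.359375.
Error ≈ -36.20833 − (-39.359375) ≈ 3.151.

3.151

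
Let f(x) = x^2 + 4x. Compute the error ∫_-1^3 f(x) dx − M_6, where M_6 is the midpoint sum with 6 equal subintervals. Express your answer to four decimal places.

Exact integral: ∫_-1^3 f(x) dx ≈ 25.333333.
M_6 ≈ 25.185185.
Error ≈ 25.333333 − 25.185185 ≈ 0.1481.

0.1481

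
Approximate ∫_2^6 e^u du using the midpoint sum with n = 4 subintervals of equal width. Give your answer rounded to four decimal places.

Δu = (6 − 2)/4 = 1.
Midpoints: 2.5, 3.5, 4.5, 5.5.
f(2.5) ≈ 12.1825, f(3.5) ≈ 33.1155, f(4.5) ≈ 90.0171, f(5.5) ≈ 244.6919.
Sum = Δu · [f(2.5) + f(3.5) + f(4.5) + f(5.5)].
Sum ≈ 380.0070.

380.0070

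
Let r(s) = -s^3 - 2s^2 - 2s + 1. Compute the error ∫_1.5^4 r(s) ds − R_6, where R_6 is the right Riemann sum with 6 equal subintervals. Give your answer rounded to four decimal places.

20.1425

Exact integral: ∫_1.5^4 r(s) ds ≈ -114.401042.
R_6 ≈ -134.543547.
Error ≈ -114.401042 − (-134.543547) ≈ 20.1425.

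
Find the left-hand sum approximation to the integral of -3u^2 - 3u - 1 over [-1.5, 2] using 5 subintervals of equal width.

Δu = (2 − (-1.5))/5 = 0.7.
Left endpoints: -1.5, -0.8, -0.1, 0.6, 1.3.
f(-1.5) = -3.25, f(-0.8) = -0.52, f(-0.1) = -0.73, f(0.6) = -3.88, f(1.3) = -9.97.
Sum = Δu · [f(-1.5) + f(-0.8) + f(-0.1) + f(0.6) + f(1.3)].
Sum = -12.845.

-12.845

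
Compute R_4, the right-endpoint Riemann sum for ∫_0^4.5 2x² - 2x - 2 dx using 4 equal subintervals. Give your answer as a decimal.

51.1171875

Δx = (4.5 − 0)/4 = 1.125.
Right endpoints: 1.125, 2.25, 3.375, 4.5.
f(1.125) = -1.71875, f(2.25) = 3.625, f(3.375) = 14.03125, f(4.5) = 29.5.
Sum = Δx · [f(1.125) + f(2.25) + f(3.375) + f(4.5)].
Sum = 51.1171875.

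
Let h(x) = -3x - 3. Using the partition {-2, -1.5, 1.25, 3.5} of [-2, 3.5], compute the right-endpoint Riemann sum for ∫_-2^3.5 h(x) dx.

-48.1875

Subinterval widths: 0.5, 2.75, 2.25.
Right endpoints: -1.5, 1.25, 3.5.
h(-1.5) = 1.5, h(1.25) = -6.75, h(3.5) = -13.5.
Sum = Σ Δx_i · h(x_i).
Sum = -48.1875.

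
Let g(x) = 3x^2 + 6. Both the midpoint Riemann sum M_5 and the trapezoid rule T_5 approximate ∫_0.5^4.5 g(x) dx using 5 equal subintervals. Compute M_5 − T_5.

M_5 = 114.36.
T_5 = 116.28.
M_5 − T_5 = -1.92.

-1.92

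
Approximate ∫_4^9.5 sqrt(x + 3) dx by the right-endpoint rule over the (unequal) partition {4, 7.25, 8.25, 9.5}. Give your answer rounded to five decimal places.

18.17860

Subinterval widths: 3.25, 1, 1.25.
Right endpoints: 7.25, 8.25, 9.5.
f(7.25) ≈ 3.20156, f(8.25) ≈ 3.35410, f(9.5) ≈ 3.53553.
Sum = Σ Δx_i · f(x_i).
Sum ≈ 18.17860.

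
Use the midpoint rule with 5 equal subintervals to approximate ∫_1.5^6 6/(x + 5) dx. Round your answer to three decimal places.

Δx = (6 − 1.5)/5 = 0.9.
Midpoints: 1.95, 2.85, 3.75, 4.65, 5.55.
f(1.95) = 120/139, f(2.85) = 120/157, f(3.75) = 24/35, f(4.65) = 120/193, f(5.55) = 120/211.
Sum = Δx · [f(1.95) + f(2.85) + f(3.75) + f(4.65) + f(5.55)].
Sum ≈ 3.153.

3.153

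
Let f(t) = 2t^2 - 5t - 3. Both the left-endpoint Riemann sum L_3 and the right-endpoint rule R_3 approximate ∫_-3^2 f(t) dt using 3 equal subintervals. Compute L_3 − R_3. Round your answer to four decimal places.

58.3333

L_3 ≈ 54.629630.
R_3 ≈ -3.703704.
L_3 − R_3 ≈ 58.3333.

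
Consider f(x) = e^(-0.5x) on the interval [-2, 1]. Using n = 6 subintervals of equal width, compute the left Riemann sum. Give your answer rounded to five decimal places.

4.77341

Δx = (1 − (-2))/6 = 0.5.
Left endpoints: -2, -1.5, -1, -0.5, 0, 0.5.
f(-2) ≈ 2.71828, f(-1.5) ≈ 2.11700, f(-1) ≈ 1.64872, f(-0.5) ≈ 1.28403, f(0) ≈ 1.00000, f(0.5) ≈ 0.77880.
Sum = Δx · [f(-2) + f(-1.5) + f(-1) + ...].
Sum ≈ 4.77341.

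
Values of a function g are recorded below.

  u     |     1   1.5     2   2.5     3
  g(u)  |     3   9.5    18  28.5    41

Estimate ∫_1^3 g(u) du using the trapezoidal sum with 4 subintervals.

Δu = 0.5.
T_4 = (0.5/2)·[3 + 2·9.5 + 2·18 + 2·28.5 + 41] = 39.

39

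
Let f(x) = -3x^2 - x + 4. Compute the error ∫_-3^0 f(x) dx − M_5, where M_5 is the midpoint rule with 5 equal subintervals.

-0.27

Exact integral: ∫_-3^0 f(x) dx = -10.5.
M_5 = -10.23.
Error = -10.5 − (-10.23) = -0.27.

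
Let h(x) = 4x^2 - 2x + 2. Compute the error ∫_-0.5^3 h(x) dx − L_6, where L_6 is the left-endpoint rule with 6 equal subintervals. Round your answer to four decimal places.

7.3727

Exact integral: ∫_-0.5^3 h(x) dx ≈ 34.416667.
L_6 ≈ 27.043981.
Error ≈ 34.416667 − 27.043981 ≈ 7.3727.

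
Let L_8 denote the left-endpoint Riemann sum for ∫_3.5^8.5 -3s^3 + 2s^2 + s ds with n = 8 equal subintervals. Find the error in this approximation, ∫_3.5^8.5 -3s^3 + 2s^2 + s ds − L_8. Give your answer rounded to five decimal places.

Exact integral: ∫_3.5^8.5 f(s) ds ≈ -3391.6666667.
L_8 = -2912.109375.
Error ≈ -3391.6666667 − (-2912.109375) ≈ -479.55729.

-479.55729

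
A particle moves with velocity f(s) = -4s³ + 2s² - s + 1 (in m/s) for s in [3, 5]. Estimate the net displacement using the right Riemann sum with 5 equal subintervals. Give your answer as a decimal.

Δs = (5 − 3)/5 = 0.4.
Right endpoints: 3.4, 3.8, 4.2, 4.6, 5.
f(3.4) = -136.496, f(3.8) = -193.408, f(4.2) = -264.272, f(4.6) = -350.624, f(5) = -454.
Sum = Δs · [f(3.4) + f(3.8) + f(4.2) + f(4.6) + f(5)].
Sum = -559.52.

-559.52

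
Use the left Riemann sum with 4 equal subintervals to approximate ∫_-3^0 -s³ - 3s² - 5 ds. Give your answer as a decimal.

-21.328125

Δs = (0 − (-3))/4 = 0.75.
Left endpoints: -3, -2.25, -1.5, -0.75.
f(-3) = -5, f(-2.25) = -8.796875, f(-1.5) = -8.375, f(-0.75) = -6.265625.
Sum = Δs · [f(-3) + f(-2.25) + f(-1.5) + f(-0.75)].
Sum = -21.328125.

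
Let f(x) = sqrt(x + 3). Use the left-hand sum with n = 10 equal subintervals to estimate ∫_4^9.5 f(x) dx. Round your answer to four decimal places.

16.8701

Δx = (9.5 − 4)/10 = 0.55.
Left endpoints: 4, 4.55, 5.1, 5.65, 6.2, 6.75, 7.3, 7.85, 8.4, 8.95.
f(4) ≈ 2.6458, f(4.55) ≈ 2.7477, f(5.1) ≈ 2.8460, f(5.65) ≈ 2.9411, f(6.2) ≈ 3.0332, f(6.75) ≈ 3.1225, f(7.3) ≈ 3.2094, f(7.85) ≈ 3.2939, f(8.4) ≈ 3.3764, f(8.95) ≈ 3.4569.
Sum = Δx · [f(4) + f(4.55) + f(5.1) + ...].
Sum ≈ 16.8701.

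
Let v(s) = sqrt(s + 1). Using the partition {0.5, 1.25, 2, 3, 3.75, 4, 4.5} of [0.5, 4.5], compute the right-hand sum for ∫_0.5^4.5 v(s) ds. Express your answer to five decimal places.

Subinterval widths: 0.75, 0.75, 1, 0.75, 0.25, 0.5.
Right endpoints: 1.25, 2, 3, 3.75, 4, 4.5.
v(1.25) ≈ 1.50000, v(2) ≈ 1.73205, v(3) ≈ 2.00000, v(3.75) ≈ 2.17945, v(4) ≈ 2.23607, v(4.5) ≈ 2.34521.
Sum = Σ Δs_i · v(s_i).
Sum ≈ 7.79025.

7.79025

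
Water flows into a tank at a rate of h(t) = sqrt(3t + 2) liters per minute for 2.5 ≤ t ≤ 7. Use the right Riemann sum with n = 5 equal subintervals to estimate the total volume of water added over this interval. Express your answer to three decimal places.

18.765

Δt = (7 − 2.5)/5 = 0.9.
Right endpoints: 3.4, 4.3, 5.2, 6.1, 7.
h(3.4) ≈ 3.493, h(4.3) ≈ 3.860, h(5.2) ≈ 4.195, h(6.1) ≈ 4.506, h(7) ≈ 4.796.
Sum = Δt · [h(3.4) + h(4.3) + h(5.2) + h(6.1) + h(7)].
Sum ≈ 18.765.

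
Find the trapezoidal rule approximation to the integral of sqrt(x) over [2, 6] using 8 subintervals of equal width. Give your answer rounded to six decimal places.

7.909233

Δx = (6 − 2)/8 = 0.5.
f(2) ≈ 1.414214, f(2.5) ≈ 1.581139, f(3) ≈ 1.732051, f(3.5) ≈ 1.870829, f(4) ≈ 2.000000, f(4.5) ≈ 2.121320, f(5) ≈ 2.236068, f(5.5) ≈ 2.345208, f(6) ≈ 2.449490.
T_8 = (Δx/2)·[f(x_0) + 2f(x_1) + ... + 2f(x_{7}) + f(x_8)].
Sum ≈ 7.909233.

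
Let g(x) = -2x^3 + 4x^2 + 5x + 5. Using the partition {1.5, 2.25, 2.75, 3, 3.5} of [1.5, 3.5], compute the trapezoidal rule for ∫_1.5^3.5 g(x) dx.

Subinterval widths: 0.75, 0.5, 0.25, 0.5.
g(1.5) = 14.75, g(2.25) = 13.71875, g(2.75) = 7.40625, g(3) = 2, g(3.5) = -14.25.
On each subinterval the trapezoid contributes (Δx_i/2)·[g(x_{i-1}) + g(x_i)].
Sum = 14.0703125.

14.0703125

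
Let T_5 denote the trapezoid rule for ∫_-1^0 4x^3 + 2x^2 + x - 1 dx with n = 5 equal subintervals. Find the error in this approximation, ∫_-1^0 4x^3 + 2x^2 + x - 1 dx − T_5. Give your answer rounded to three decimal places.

Exact integral: ∫_-1^0 f(x) dx ≈ -1.83333.
T_5 = -1.86.
Error ≈ -1.83333 − (-1.86) ≈ 0.027.

0.027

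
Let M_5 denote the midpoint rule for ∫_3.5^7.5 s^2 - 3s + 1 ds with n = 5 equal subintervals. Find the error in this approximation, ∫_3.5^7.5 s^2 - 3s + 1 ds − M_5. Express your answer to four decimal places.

0.2133

Exact integral: ∫_3.5^7.5 f(s) ds ≈ 64.333333.
M_5 = 64.12.
Error ≈ 64.333333 − 64.12 ≈ 0.2133.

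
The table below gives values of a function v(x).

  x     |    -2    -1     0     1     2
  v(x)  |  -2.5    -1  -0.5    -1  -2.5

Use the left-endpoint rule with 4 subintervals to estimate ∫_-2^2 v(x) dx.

-5

Δx = 1.
Sum = 1·[(-2.5) + (-1) + (-0.5) + (-1)] = -5.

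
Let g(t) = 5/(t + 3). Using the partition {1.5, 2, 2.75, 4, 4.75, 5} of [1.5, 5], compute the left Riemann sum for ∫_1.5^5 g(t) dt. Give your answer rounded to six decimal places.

3.089517

Subinterval widths: 0.5, 0.75, 1.25, 0.75, 0.25.
Left endpoints: 1.5, 2, 2.75, 4, 4.75.
g(1.5) = 10/9, g(2) = 1, g(2.75) = 20/23, g(4) = 5/7, g(4.75) = 20/31.
Sum = Σ Δt_i · g(t_i).
Sum ≈ 3.089517.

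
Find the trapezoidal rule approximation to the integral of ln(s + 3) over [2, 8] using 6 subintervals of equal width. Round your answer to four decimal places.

Δs = (8 − 2)/6 = 1.
f(2) ≈ 1.6094, f(3) ≈ 1.7918, f(4) ≈ 1.9459, f(5) ≈ 2.0794, f(6) ≈ 2.1972, f(7) ≈ 2.3026, f(8) ≈ 2.3979.
T_6 = (Δs/2)·[f(s_0) + 2f(s_1) + ... + 2f(s_{5}) + f(s_6)].
Sum ≈ 12.3206.

12.3206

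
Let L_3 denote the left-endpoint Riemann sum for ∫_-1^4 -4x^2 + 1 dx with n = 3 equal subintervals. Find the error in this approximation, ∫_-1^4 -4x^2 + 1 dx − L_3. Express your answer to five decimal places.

-40.74074

Exact integral: ∫_-1^4 f(x) dx ≈ -81.6666667.
L_3 ≈ -40.9259259.
Error ≈ -81.6666667 − (-40.9259259) ≈ -40.74074.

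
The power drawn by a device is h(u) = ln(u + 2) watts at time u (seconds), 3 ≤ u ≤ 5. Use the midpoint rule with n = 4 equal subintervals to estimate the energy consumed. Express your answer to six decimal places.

Δu = (5 − 3)/4 = 0.5.
Midpoints: 3.25, 3.75, 4.25, 4.75.
h(3.25) ≈ 1.658228, h(3.75) ≈ 1.749200, h(4.25) ≈ 1.832581, h(4.75) ≈ 1.909543.
Sum = Δu · [h(3.25) + h(3.75) + h(4.25) + h(4.75)].
Sum ≈ 3.574776.

3.574776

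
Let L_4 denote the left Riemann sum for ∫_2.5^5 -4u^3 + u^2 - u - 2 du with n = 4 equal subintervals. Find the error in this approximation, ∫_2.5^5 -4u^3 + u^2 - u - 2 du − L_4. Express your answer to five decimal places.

-124.47917

Exact integral: ∫_2.5^5 f(u) du ≈ -563.8541667.
L_4 = -439.375.
Error ≈ -563.8541667 − (-439.375) ≈ -124.47917.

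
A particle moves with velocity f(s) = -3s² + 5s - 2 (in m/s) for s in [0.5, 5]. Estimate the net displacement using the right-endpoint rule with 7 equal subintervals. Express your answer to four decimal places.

-89.5638

Δs = (5 − 0.5)/7 = 9/14.
Right endpoints: 8/7, 25/14, 17/7, 43/14, 26/7, 61/14, 5.
f(8/7) = -10/49, f(25/14) = -517/196, f(17/7) = -370/49, f(43/14) = -2929/196, f(26/7) = -1216/49, f(61/14) = -7285/196, f(5) = -52.
Sum = Δs · [f(8/7) + f(25/14) + f(17/7) + ...].
Sum ≈ -89.5638.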